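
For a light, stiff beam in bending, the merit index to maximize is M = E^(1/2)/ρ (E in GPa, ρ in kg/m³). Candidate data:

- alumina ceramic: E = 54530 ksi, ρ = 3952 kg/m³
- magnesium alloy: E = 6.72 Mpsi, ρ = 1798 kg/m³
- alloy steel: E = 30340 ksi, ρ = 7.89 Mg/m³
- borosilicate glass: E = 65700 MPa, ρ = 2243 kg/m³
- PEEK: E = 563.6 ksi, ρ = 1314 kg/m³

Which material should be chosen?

After converting to SI:
  alumina ceramic: E = 376.0 GPa, ρ = 3952 kg/m³
  magnesium alloy: E = 46.33 GPa, ρ = 1798 kg/m³
  alloy steel: E = 209.2 GPa, ρ = 7890 kg/m³
  borosilicate glass: E = 65.70 GPa, ρ = 2243 kg/m³
  PEEK: E = 3.886 GPa, ρ = 1314 kg/m³
  alumina ceramic: M = 4.91×10⁻³
  magnesium alloy: M = 3.79×10⁻³
  borosilicate glass: M = 3.61×10⁻³
  alloy steel: M = 1.83×10⁻³
  PEEK: M = 1.50×10⁻³
Alumina ceramic ranks first.

alumina ceramic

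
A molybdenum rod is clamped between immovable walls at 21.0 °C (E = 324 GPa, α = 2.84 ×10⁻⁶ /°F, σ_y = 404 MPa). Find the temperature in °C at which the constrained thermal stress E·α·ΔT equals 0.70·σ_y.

α = 2.84×10⁻⁶/°F × 9/5 = 5.11×10⁻⁶/K.
E·α·ΔT = 282.8 MPa ⇒ ΔT = 282.8 / (324.0×10³ × 5.11×10⁻⁶) = 170.7 K.
T = 21.0 + 170.7 = 191.7 °C.

192 °C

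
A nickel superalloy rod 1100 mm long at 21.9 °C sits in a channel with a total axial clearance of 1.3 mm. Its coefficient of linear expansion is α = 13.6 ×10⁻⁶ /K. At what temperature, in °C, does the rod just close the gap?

α·L₀·ΔT = 1.3 mm ⇒ ΔT = 1.3 / (13.6×10⁻⁶ × 1100.0) = 86.90 K.
T = 21.9 + 86.90 = 108.8 °C.

109 °C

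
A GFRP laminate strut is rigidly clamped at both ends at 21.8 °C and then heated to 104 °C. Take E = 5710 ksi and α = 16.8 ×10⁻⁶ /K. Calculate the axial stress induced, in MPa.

E = 5710 ksi = 39.37 GPa.
ΔT = 82.20 K. Constrained thermal stress σ = E·α·ΔT = 39.37×10³ MPa × 16.8×10⁻⁶ × 82.20 = 54.4 MPa (compressive).

54.4 MPa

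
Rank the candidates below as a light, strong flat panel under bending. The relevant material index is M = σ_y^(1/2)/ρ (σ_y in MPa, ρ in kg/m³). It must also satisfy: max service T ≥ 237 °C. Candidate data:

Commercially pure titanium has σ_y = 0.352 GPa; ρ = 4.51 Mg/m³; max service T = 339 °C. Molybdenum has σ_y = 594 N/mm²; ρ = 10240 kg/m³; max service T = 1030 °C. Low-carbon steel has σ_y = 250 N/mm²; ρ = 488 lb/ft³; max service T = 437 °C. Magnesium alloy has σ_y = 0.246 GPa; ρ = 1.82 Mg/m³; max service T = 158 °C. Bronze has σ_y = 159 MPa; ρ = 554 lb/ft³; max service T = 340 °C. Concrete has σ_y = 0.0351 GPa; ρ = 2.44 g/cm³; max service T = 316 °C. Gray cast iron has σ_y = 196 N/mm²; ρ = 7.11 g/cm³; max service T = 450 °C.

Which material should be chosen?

commercially pure titanium

Screen on constraints: max service T ≥ 237 °C. Survivors: commercially pure titanium, molybdenum, low-carbon steel, bronze, concrete, gray cast iron.
Convert each candidate to consistent units, then evaluate M:
  commercially pure titanium: σ_y = 352.0 MPa, ρ = 4510 kg/m³
  molybdenum: σ_y = 594.0 MPa, ρ = 10240 kg/m³
  low-carbon steel: σ_y = 250.0 MPa, ρ = 7817 kg/m³
  bronze: σ_y = 159.0 MPa, ρ = 8874 kg/m³
  concrete: σ_y = 35.10 MPa, ρ = 2440 kg/m³
  gray cast iron: σ_y = 196.0 MPa, ρ = 7110 kg/m³
  commercially pure titanium: M = 4.16×10⁻³
  concrete: M = 2.43×10⁻³
  molybdenum: M = 2.38×10⁻³
  low-carbon steel: M = 2.02×10⁻³
  gray cast iron: M = 1.97×10⁻³
  bronze: M = 1.42×10⁻³
Commercially pure titanium ranks first.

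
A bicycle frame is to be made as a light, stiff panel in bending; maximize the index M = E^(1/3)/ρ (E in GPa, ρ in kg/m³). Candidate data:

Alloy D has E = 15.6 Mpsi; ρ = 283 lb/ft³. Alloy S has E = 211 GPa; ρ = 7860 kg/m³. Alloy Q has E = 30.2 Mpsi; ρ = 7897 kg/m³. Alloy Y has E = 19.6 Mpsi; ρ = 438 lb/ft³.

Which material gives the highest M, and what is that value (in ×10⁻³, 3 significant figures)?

After converting to SI:
  alloy D: E = 107.6 GPa, ρ = 4533 kg/m³
  alloy S: E = 211.0 GPa, ρ = 7860 kg/m³
  alloy Q: E = 208.2 GPa, ρ = 7897 kg/m³
  alloy Y: E = 135.1 GPa, ρ = 7016 kg/m³
  alloy D: M = 1.05×10⁻³
  alloy S: M = 0.757×10⁻³
  alloy Q: M = 0.751×10⁻³
  alloy Y: M = 0.731×10⁻³
Alloy D ranks first.

alloy D, M = 1.05×10⁻³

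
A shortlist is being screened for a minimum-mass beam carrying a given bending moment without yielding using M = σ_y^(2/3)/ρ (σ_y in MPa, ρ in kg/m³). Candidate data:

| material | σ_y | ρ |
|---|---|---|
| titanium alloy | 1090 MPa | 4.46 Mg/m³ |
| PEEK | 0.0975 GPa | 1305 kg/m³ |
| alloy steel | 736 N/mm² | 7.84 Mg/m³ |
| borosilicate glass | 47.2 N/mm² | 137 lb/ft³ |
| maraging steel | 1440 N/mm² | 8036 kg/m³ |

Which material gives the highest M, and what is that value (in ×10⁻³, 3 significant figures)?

titanium alloy, M = 23.7×10⁻³

Normalizing units and computing the index:
  titanium alloy: σ_y = 1090 MPa, ρ = 4460 kg/m³
  PEEK: σ_y = 97.50 MPa, ρ = 1305 kg/m³
  alloy steel: σ_y = 736.0 MPa, ρ = 7840 kg/m³
  borosilicate glass: σ_y = 47.20 MPa, ρ = 2195 kg/m³
  maraging steel: σ_y = 1440 MPa, ρ = 8036 kg/m³
  titanium alloy: M = 23.7×10⁻³
  PEEK: M = 16.2×10⁻³
  maraging steel: M = 15.9×10⁻³
  alloy steel: M = 10.4×10⁻³
  borosilicate glass: M = 5.95×10⁻³
Titanium alloy has the largest M.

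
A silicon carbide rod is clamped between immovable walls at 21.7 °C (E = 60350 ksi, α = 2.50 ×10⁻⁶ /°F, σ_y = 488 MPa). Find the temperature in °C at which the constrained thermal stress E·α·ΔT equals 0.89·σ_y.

E = 60350 ksi = 416.1 GPa.
α = 2.50×10⁻⁶/°F × 9/5 = 4.50×10⁻⁶/K.
E·α·ΔT = 434.3 MPa ⇒ ΔT = 434.3 / (416.1×10³ × 4.50×10⁻⁶) = 232.0 K.
T = 21.7 + 232.0 = 253.7 °C.

254 °C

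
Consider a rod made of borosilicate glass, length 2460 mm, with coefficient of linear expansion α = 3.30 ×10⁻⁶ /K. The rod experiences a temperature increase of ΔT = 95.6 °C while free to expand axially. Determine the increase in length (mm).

ΔL = α·L₀·ΔT = 3.30×10⁻⁶ × 2460 mm × 95.60 K = 0.776 mm.

0.776 mm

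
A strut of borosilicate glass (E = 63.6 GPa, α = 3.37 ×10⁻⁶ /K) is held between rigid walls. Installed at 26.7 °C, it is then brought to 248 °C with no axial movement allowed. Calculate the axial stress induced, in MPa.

ΔT = 221.3 K. Constrained thermal stress σ = E·α·ΔT = 63.60×10³ MPa × 3.37×10⁻⁶ × 221.3 = 47.4 MPa (compressive).

47.4 MPa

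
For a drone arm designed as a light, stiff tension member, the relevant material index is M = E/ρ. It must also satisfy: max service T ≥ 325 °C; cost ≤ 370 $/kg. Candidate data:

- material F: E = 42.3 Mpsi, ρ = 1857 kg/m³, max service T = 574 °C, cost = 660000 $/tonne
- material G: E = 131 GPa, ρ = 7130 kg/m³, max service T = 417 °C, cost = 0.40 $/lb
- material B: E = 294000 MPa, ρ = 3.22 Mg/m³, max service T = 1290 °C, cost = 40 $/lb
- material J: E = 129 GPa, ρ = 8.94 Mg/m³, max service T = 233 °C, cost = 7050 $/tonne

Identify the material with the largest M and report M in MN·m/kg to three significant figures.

material B, M = 91.3 MN·m/kg

Screen on constraints: max service T ≥ 325 °C; cost ≤ 370 $/kg. Survivors: material G, material B.
Convert each candidate to consistent units, then evaluate M:
  material G: E = 131.0 GPa, ρ = 7130 kg/m³
  material B: E = 294.0 GPa, ρ = 3220 kg/m³
  material B: M = 91.3 MN·m/kg
  material G: M = 18.4 MN·m/kg
Material B ranks first.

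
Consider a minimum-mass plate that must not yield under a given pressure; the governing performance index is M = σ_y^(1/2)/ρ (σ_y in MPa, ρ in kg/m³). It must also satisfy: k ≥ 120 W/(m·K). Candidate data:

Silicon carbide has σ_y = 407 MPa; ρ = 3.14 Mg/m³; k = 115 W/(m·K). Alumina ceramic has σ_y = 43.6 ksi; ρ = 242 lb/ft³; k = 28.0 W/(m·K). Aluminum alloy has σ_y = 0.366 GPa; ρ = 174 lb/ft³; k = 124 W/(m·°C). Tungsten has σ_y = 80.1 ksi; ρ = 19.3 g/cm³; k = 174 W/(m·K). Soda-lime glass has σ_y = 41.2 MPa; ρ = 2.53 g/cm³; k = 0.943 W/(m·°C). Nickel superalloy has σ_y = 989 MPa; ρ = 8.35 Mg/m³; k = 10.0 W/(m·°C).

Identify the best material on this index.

Screen on constraints: k ≥ 120 W/(m·K). Survivors: aluminum alloy, tungsten.
Putting every candidate on a common basis:
  aluminum alloy: σ_y = 366.0 MPa, ρ = 2787 kg/m³
  tungsten: σ_y = 552.3 MPa, ρ = 19300 kg/m³
  aluminum alloy: M = 6.86×10⁻³
  tungsten: M = 1.22×10⁻³
Aluminum alloy has the largest M.

aluminum alloy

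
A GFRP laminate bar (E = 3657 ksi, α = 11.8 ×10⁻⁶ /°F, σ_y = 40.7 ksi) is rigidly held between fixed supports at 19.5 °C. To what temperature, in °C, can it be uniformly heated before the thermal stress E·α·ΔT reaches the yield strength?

543 °C

E = 3657 ksi = 25.21 GPa.
α = 11.8×10⁻⁶/°F × 9/5 = 21.2×10⁻⁶/K.
σ_y = 40.7 ksi = 280.6 MPa.
E·α·ΔT = 280.6 MPa ⇒ ΔT = 280.6 / (25.21×10³ × 21.2×10⁻⁶) = 524.0 K.
T = 19.5 + 524.0 = 543.5 °C.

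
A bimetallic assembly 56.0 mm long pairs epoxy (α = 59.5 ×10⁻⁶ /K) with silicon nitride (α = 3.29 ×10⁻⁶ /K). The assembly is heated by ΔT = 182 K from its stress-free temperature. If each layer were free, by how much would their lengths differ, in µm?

Δα = |59.5 − 3.29|×10⁻⁶/K = 56.2×10⁻⁶/K.
ΔL_mismatch = Δα·L·ΔT = 56.2×10⁻⁶ × 56.0 mm × 182.0 K = 573 µm.

573 µm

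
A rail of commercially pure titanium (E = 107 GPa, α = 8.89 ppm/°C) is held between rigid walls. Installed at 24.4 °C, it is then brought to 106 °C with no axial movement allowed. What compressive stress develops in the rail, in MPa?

77.6 MPa

ΔT = 81.60 K. Constrained thermal stress σ = E·α·ΔT = 107.0×10³ MPa × 8.89×10⁻⁶ × 81.60 = 77.6 MPa (compressive).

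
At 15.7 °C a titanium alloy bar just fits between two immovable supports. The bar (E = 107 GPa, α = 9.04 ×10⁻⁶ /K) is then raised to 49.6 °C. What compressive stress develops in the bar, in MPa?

ΔT = 33.90 K. Constrained thermal stress σ = E·α·ΔT = 107.0×10³ MPa × 9.04×10⁻⁶ × 33.90 = 32.8 MPa (compressive).

32.8 MPa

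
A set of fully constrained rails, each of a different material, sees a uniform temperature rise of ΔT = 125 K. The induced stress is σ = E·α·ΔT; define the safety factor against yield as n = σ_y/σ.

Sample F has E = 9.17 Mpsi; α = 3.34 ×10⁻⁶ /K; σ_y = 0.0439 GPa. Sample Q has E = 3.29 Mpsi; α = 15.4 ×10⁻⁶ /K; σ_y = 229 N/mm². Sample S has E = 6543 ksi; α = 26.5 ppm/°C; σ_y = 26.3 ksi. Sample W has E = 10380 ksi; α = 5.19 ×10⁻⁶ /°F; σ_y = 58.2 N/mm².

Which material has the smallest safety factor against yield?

With everything in SI (GPa, ×10⁻⁶/K, MPa):
  sample F: E = 63.22, α = 3.34, σ_y = 43.90 → σ = 26.4 MPa, n = 1.66
  sample Q: E = 22.68, α = 15.4, σ_y = 229.0 → σ = 43.7 MPa, n = 5.24
  sample S: E = 45.11, α = 26.5, σ_y = 181.3 → σ = 149 MPa, n = 1.21
  sample W: E = 71.57, α = 9.34, σ_y = 58.20 → σ = 83.6 MPa, n = 0.696
Smallest n: sample W with n = 0.696.

sample W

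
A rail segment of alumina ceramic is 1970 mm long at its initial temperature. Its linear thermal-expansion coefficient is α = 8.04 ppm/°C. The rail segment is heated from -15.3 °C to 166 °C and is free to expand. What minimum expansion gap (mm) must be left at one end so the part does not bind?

2.87 mm

ΔT = 166 − (-15.3) = 181.3 K.
ΔL = α·L₀·ΔT = 8.04×10⁻⁶ × 1970 mm × 181.3 K = 2.87 mm.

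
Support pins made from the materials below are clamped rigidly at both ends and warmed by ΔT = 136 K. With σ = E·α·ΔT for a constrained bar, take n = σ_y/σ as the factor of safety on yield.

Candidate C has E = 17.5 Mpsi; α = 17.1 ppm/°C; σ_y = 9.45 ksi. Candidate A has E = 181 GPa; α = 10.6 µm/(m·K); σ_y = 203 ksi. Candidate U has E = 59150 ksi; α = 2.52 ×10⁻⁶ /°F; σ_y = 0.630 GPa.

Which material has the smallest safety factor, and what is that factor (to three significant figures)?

candidate C, n = 0.232

With everything in SI (GPa, ×10⁻⁶/K, MPa):
  candidate C: E = 120.7, α = 17.1, σ_y = 65.16 → σ = 281 MPa, n = 0.232
  candidate A: E = 181.0, α = 10.6, σ_y = 1400 → σ = 261 MPa, n = 5.36
  candidate U: E = 407.8, α = 4.54, σ_y = 630.0 → σ = 252 MPa, n = 2.50
Smallest n: candidate C with n = 0.232.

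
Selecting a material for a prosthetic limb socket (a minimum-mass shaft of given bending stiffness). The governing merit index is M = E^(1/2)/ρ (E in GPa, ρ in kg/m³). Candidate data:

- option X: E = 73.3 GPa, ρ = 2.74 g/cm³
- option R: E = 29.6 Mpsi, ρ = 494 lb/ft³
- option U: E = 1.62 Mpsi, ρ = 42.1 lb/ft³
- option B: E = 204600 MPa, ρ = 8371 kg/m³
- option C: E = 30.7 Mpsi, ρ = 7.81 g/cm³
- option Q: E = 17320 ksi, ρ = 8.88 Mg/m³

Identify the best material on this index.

After converting to SI:
  option X: E = 73.30 GPa, ρ = 2740 kg/m³
  option R: E = 204.1 GPa, ρ = 7913 kg/m³
  option U: E = 11.17 GPa, ρ = 674.4 kg/m³
  option B: E = 204.6 GPa, ρ = 8371 kg/m³
  option C: E = 211.7 GPa, ρ = 7810 kg/m³
  option Q: E = 119.4 GPa, ρ = 8880 kg/m³
  option U: M = 4.96×10⁻³
  option X: M = 3.12×10⁻³
  option C: M = 1.86×10⁻³
  option R: M = 1.81×10⁻³
  option B: M = 1.71×10⁻³
  option Q: M = 1.23×10⁻³
Option U has the largest M.

option U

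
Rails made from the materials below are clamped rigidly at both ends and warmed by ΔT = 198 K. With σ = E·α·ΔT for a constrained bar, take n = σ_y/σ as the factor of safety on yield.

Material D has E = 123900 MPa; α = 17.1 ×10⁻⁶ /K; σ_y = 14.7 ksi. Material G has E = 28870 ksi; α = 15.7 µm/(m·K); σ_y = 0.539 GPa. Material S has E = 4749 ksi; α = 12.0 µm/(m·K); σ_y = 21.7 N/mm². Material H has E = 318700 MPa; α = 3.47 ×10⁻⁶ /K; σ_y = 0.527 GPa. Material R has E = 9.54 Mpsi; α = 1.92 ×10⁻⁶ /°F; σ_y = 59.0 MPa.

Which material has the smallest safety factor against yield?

material D

In consistent units (E in GPa, α in ×10⁻⁶/K, σ_y in MPa):
  material D: E = 123.9, α = 17.1, σ_y = 101.4 → σ = 420 MPa, n = 0.242
  material G: E = 199.1, α = 15.7, σ_y = 539.0 → σ = 619 MPa, n = 0.871
  material S: E = 32.74, α = 12.0, σ_y = 21.70 → σ = 77.8 MPa, n = 0.279
  material H: E = 318.7, α = 3.47, σ_y = 527.0 → σ = 219 MPa, n = 2.41
  material R: E = 65.78, α = 3.46, σ_y = 59.00 → σ = 45.0 MPa, n = 1.31
The minimum is material D at n = 0.242.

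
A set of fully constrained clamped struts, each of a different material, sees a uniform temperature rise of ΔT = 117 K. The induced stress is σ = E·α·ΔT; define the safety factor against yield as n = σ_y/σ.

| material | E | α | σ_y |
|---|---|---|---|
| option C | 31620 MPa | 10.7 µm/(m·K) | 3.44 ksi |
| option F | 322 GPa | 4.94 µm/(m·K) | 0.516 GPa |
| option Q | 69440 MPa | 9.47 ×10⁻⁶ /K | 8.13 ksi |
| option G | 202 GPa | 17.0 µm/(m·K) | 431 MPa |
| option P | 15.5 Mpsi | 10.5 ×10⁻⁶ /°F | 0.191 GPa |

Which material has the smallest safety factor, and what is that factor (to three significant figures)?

option C, n = 0.599

Per material, after unit conversion:
  option C: E = 31.62, α = 10.7, σ_y = 23.72 → σ = 39.6 MPa, n = 0.599
  option F: E = 322.0, α = 4.94, σ_y = 516.0 → σ = 186 MPa, n = 2.77
  option Q: E = 69.44, α = 9.47, σ_y = 56.05 → σ = 76.9 MPa, n = 0.729
  option G: E = 202.0, α = 17.0, σ_y = 431.0 → σ = 402 MPa, n = 1.07
  option P: E = 106.9, α = 18.9, σ_y = 191.0 → σ = 236 MPa, n = 0.808
Option C has the lowest safety factor, n = 0.599.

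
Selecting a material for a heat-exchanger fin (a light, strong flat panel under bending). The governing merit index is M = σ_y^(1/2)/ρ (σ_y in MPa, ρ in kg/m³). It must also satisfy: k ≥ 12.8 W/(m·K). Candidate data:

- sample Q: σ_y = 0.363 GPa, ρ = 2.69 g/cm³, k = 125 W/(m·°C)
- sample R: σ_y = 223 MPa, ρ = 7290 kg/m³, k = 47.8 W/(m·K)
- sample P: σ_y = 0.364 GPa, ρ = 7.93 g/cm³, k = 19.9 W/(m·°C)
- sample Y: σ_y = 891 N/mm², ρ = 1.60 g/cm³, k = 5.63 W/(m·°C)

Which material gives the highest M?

Screen on constraints: k ≥ 12.8 W/(m·K). Survivors: sample Q, sample R, sample P.
Convert each candidate to consistent units, then evaluate M:
  sample Q: σ_y = 363.0 MPa, ρ = 2690 kg/m³
  sample R: σ_y = 223.0 MPa, ρ = 7290 kg/m³
  sample P: σ_y = 364.0 MPa, ρ = 7930 kg/m³
  sample Q: M = 7.08×10⁻³
  sample P: M = 2.41×10⁻³
  sample R: M = 2.05×10⁻³
Highest index: sample Q.

sample Q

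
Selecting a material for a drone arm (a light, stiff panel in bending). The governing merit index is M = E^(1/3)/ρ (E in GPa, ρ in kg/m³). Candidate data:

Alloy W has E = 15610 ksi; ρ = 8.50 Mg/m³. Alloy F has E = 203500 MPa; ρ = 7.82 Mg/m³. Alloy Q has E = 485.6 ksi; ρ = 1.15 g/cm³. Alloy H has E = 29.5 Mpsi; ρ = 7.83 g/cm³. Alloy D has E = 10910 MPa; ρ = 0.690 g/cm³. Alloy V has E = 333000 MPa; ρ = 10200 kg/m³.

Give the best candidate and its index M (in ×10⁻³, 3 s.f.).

In SI units:
  alloy W: E = 107.6 GPa, ρ = 8500 kg/m³
  alloy F: E = 203.5 GPa, ρ = 7820 kg/m³
  alloy Q: E = 3.348 GPa, ρ = 1150 kg/m³
  alloy H: E = 203.4 GPa, ρ = 7830 kg/m³
  alloy D: E = 10.91 GPa, ρ = 690.0 kg/m³
  alloy V: E = 333.0 GPa, ρ = 10200 kg/m³
  alloy D: M = 3.21×10⁻³
  alloy Q: M = 1.30×10⁻³
  alloy F: M = 0.752×10⁻³
  alloy H: M = 0.751×10⁻³
  alloy V: M = 0.680×10⁻³
  alloy W: M = 0.560×10⁻³
The maximum is for alloy D.

alloy D, M = 3.21×10⁻³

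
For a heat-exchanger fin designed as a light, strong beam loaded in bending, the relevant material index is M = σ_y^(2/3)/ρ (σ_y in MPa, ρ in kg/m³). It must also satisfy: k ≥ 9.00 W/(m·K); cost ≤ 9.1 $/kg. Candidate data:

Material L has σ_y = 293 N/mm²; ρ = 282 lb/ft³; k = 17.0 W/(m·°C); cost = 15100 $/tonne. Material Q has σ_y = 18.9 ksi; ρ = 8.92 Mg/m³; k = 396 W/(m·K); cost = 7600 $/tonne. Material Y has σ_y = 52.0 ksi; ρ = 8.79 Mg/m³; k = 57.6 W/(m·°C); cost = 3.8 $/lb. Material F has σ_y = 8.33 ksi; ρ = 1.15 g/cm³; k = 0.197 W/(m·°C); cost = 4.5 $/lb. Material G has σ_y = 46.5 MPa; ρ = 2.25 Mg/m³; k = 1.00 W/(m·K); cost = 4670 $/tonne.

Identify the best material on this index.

Screen on constraints: k ≥ 9.00 W/(m·K); cost ≤ 9.1 $/kg. Survivors: material Q, material Y.
Convert each candidate to consistent units, then evaluate M:
  material Q: σ_y = 130.3 MPa, ρ = 8920 kg/m³
  material Y: σ_y = 358.5 MPa, ρ = 8790 kg/m³
  material Y: M = 5.74×10⁻³
  material Q: M = 2.88×10⁻³
Highest index: material Y.

material Y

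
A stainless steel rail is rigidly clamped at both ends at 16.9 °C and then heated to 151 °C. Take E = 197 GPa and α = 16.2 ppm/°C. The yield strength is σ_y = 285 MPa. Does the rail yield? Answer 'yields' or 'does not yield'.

yields

ΔT = 134.1 K. Constrained thermal stress σ = E·α·ΔT = 197.0×10³ MPa × 16.2×10⁻⁶ × 134.1 = 428 MPa (compressive).
Compare to σ_y = 285 MPa: σ ≥ σ_y, so it yields.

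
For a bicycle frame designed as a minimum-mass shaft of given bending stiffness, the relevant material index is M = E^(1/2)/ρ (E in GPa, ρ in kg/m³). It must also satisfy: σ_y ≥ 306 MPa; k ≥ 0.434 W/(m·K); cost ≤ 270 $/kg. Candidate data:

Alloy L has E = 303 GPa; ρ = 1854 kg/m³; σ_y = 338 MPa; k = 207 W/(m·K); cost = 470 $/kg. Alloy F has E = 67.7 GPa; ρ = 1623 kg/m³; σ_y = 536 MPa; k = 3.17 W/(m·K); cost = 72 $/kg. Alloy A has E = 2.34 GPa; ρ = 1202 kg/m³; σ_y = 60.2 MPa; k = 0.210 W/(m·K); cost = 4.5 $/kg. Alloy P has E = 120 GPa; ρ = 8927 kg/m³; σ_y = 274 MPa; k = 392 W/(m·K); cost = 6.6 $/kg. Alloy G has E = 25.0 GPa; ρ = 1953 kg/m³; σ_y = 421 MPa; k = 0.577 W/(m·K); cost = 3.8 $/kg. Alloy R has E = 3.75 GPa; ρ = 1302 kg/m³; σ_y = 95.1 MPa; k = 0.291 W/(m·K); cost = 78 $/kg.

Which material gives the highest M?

Screen on constraints: σ_y ≥ 306 MPa; k ≥ 0.434 W/(m·K); cost ≤ 270 $/kg. Survivors: alloy F, alloy G.
Evaluate M for each candidate:
  alloy F: M = 5.07×10⁻³
  alloy G: M = 2.56×10⁻³
Alloy F has the largest M.

alloy F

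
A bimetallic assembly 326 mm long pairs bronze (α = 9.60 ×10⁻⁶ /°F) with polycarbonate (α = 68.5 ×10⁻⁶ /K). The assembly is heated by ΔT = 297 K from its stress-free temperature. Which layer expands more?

polycarbonate

bronze: α = 9.60×10⁻⁶/°F × 9/5 = 17.3×10⁻⁶/K.
α(bronze) = 17.3×10⁻⁶/K vs α(polycarbonate) = 68.5×10⁻⁶/K.
Higher α expands more for the same ΔT: polycarbonate.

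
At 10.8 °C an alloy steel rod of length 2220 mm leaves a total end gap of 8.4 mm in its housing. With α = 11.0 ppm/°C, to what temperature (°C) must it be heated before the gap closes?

α·L₀·ΔT = 8.4 mm ⇒ ΔT = 8.4 / (11.0×10⁻⁶ × 2220.0) = 344.0 K.
T = 10.8 + 344.0 = 354.8 °C.

355 °C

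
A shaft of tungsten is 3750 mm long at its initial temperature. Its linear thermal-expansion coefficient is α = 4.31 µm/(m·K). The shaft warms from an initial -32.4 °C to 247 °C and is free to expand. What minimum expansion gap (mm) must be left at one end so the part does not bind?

4.52 mm

ΔT = 247 − (-32.4) = 279.4 K.
ΔL = α·L₀·ΔT = 4.31×10⁻⁶ × 3750 mm × 279.4 K = 4.52 mm.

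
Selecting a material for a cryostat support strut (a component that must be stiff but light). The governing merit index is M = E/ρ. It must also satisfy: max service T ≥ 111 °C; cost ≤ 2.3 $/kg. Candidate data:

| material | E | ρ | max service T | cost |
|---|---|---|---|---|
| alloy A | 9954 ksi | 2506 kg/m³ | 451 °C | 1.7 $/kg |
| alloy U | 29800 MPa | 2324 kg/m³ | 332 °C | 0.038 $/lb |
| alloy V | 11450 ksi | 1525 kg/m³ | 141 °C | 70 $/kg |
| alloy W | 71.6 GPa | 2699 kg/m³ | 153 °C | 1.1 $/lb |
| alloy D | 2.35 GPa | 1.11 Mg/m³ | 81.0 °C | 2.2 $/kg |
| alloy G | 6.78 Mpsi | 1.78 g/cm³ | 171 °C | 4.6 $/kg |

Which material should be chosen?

alloy A

Screen on constraints: max service T ≥ 111 °C; cost ≤ 2.3 $/kg. Survivors: alloy A, alloy U.
In SI units:
  alloy A: E = 68.63 GPa, ρ = 2506 kg/m³
  alloy U: E = 29.80 GPa, ρ = 2324 kg/m³
  alloy A: M = 27.4 MN·m/kg
  alloy U: M = 12.8 MN·m/kg
The maximum is for alloy A.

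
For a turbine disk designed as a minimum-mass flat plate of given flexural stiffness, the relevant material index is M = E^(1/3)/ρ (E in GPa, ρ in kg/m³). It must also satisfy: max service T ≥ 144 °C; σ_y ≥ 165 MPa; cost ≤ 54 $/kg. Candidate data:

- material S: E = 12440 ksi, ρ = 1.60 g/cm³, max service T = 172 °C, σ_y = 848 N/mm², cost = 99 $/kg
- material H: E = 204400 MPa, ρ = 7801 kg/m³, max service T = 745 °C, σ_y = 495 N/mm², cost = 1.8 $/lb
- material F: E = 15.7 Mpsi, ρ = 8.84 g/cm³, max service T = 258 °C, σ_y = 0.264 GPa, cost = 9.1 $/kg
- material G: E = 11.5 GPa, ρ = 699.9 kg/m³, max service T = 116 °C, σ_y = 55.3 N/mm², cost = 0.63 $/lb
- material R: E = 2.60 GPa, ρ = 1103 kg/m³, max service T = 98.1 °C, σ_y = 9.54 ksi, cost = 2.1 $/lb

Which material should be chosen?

Screen on constraints: max service T ≥ 144 °C; σ_y ≥ 165 MPa; cost ≤ 54 $/kg. Survivors: material H, material F.
In SI units:
  material H: E = 204.4 GPa, ρ = 7801 kg/m³
  material F: E = 108.2 GPa, ρ = 8840 kg/m³
  material H: M = 0.755×10⁻³
  material F: M = 0.539×10⁻³
Material H ranks first.

material H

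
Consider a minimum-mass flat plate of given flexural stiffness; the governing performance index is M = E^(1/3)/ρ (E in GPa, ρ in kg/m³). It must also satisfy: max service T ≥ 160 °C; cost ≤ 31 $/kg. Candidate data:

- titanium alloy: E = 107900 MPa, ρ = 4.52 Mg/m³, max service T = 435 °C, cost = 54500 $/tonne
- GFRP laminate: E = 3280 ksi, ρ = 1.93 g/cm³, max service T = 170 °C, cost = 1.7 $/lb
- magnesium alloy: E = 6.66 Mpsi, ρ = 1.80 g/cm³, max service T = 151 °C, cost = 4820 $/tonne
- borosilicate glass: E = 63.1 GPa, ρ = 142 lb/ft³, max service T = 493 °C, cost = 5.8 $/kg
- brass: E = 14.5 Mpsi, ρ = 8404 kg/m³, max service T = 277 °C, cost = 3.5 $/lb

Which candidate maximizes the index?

borosilicate glass

Screen on constraints: max service T ≥ 160 °C; cost ≤ 31 $/kg. Survivors: GFRP laminate, borosilicate glass, brass.
Normalizing units and computing the index:
  GFRP laminate: E = 22.61 GPa, ρ = 1930 kg/m³
  borosilicate glass: E = 63.10 GPa, ρ = 2275 kg/m³
  brass: E = 99.97 GPa, ρ = 8404 kg/m³
  borosilicate glass: M = 1.75×10⁻³
  GFRP laminate: M = 1.47×10⁻³
  brass: M = 0.552×10⁻³
The maximum is for borosilicate glass.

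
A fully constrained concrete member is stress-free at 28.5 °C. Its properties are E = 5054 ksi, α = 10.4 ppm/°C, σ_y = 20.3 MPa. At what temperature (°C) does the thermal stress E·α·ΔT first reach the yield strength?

84.5 °C

E = 5054 ksi = 34.85 GPa.
E·α·ΔT = 20.30 MPa ⇒ ΔT = 20.30 / (34.85×10³ × 10.4×10⁻⁶) = 56.02 K.
T = 28.5 + 56.02 = 84.52 °C.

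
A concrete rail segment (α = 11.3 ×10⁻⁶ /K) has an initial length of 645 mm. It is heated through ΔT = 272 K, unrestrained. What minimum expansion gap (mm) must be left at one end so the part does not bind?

ΔL = α·L₀·ΔT = 11.3×10⁻⁶ × 645 mm × 272.0 K = 1.98 mm.

1.98 mm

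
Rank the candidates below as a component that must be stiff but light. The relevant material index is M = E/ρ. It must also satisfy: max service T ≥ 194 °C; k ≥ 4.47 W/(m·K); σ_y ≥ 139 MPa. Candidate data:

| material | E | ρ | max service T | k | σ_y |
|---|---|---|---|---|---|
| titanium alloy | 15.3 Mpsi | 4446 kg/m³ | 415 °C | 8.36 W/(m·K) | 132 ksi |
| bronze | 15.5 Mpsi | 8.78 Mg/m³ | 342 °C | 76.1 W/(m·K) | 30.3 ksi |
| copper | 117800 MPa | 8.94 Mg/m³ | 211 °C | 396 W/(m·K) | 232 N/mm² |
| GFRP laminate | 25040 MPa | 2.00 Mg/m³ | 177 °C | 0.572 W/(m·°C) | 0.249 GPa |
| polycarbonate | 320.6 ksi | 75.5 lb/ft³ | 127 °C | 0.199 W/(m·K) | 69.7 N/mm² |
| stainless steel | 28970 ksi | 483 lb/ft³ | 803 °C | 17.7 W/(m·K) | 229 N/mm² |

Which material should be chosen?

Screen on constraints: max service T ≥ 194 °C; k ≥ 4.47 W/(m·K); σ_y ≥ 139 MPa. Survivors: titanium alloy, bronze, copper, stainless steel.
After converting to SI:
  titanium alloy: E = 105.5 GPa, ρ = 4446 kg/m³
  bronze: E = 106.9 GPa, ρ = 8780 kg/m³
  copper: E = 117.8 GPa, ρ = 8940 kg/m³
  stainless steel: E = 199.7 GPa, ρ = 7737 kg/m³
  stainless steel: M = 25.8 MN·m/kg
  titanium alloy: M = 23.7 MN·m/kg
  copper: M = 13.2 MN·m/kg
  bronze: M = 12.2 MN·m/kg
Highest index: stainless steel.

stainless steel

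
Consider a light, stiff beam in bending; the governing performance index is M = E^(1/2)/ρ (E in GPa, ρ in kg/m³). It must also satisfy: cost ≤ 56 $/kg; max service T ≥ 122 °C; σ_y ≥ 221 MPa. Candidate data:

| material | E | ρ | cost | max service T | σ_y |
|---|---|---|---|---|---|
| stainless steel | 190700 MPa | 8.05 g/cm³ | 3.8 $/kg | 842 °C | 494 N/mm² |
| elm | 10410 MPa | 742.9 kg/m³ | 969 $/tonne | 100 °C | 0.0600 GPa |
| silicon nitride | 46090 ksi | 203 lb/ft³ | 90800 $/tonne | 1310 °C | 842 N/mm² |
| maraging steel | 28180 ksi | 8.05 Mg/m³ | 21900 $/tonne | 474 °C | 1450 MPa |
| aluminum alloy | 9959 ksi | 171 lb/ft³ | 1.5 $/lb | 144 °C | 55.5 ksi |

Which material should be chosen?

Screen on constraints: cost ≤ 56 $/kg; max service T ≥ 122 °C; σ_y ≥ 221 MPa. Survivors: stainless steel, maraging steel, aluminum alloy.
Normalizing units and computing the index:
  stainless steel: E = 190.7 GPa, ρ = 8050 kg/m³
  maraging steel: E = 194.3 GPa, ρ = 8050 kg/m³
  aluminum alloy: E = 68.66 GPa, ρ = 2739 kg/m³
  aluminum alloy: M = 3.03×10⁻³
  maraging steel: M = 1.73×10⁻³
  stainless steel: M = 1.72×10⁻³
Highest index: aluminum alloy.

aluminum alloy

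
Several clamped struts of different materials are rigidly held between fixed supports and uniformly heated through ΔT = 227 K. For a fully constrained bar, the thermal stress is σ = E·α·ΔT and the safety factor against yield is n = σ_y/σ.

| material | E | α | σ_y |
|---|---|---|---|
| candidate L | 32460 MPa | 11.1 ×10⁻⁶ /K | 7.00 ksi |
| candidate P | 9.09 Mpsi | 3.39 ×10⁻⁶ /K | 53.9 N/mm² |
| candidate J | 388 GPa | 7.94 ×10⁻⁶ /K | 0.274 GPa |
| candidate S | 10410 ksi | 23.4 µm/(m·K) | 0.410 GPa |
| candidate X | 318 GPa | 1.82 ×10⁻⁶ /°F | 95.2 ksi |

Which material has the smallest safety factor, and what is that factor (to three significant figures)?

Per material, after unit conversion:
  candidate L: E = 32.46, α = 11.1, σ_y = 48.26 → σ = 81.8 MPa, n = 0.590
  candidate P: E = 62.67, α = 3.39, σ_y = 53.90 → σ = 48.2 MPa, n = 1.12
  candidate J: E = 388.0, α = 7.94, σ_y = 274.0 → σ = 699 MPa, n = 0.392
  candidate S: E = 71.77, α = 23.4, σ_y = 410.0 → σ = 381 MPa, n = 1.08
  candidate X: E = 318.0, α = 3.28, σ_y = 656.4 → σ = 236 MPa, n = 2.78
Smallest n: candidate J with n = 0.392.

candidate J, n = 0.392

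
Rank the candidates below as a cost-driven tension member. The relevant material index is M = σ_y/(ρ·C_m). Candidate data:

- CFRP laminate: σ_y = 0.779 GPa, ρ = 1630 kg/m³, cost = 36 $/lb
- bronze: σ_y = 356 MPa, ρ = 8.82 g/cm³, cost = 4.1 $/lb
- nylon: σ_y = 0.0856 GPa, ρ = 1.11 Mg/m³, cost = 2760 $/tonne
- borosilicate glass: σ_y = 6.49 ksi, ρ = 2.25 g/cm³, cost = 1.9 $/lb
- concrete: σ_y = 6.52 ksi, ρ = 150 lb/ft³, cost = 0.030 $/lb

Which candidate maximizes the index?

concrete

In SI units:
  CFRP laminate: σ_y = 779.0 MPa, ρ = 1630 kg/m³, cost = 79.37 $/kg
  bronze: σ_y = 356.0 MPa, ρ = 8820 kg/m³, cost = 9.039 $/kg
  nylon: σ_y = 85.60 MPa, ρ = 1110 kg/m³, cost = 2.760 $/kg
  borosilicate glass: σ_y = 44.75 MPa, ρ = 2250 kg/m³, cost = 4.189 $/kg
  concrete: σ_y = 44.95 MPa, ρ = 2403 kg/m³, cost = 0.06614 $/kg
  concrete: M = 283 kN·m per $
  nylon: M = 27.9 kN·m per $
  CFRP laminate: M = 6.02 kN·m per $
  borosilicate glass: M = 4.75 kN·m per $
  bronze: M = 4.47 kN·m per $
Concrete ranks first.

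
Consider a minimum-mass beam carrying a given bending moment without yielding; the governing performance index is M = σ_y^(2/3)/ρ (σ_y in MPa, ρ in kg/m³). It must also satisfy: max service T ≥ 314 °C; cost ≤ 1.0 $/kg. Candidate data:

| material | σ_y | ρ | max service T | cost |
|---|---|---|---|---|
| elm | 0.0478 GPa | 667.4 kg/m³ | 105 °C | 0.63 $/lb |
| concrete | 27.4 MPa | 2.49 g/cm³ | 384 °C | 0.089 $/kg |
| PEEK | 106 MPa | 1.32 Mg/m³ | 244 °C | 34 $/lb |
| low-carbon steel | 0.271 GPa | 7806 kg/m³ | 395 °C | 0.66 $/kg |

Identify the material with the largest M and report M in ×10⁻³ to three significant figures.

low-carbon steel, M = 5.36×10⁻³

Screen on constraints: max service T ≥ 314 °C; cost ≤ 1.0 $/kg. Survivors: concrete, low-carbon steel.
Normalizing units and computing the index:
  concrete: σ_y = 27.40 MPa, ρ = 2490 kg/m³
  low-carbon steel: σ_y = 271.0 MPa, ρ = 7806 kg/m³
  low-carbon steel: M = 5.36×10⁻³
  concrete: M = 3.65×10⁻³
Low-carbon steel ranks first.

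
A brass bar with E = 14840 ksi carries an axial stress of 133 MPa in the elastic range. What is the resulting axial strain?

1.30×10⁻³

E = 14840 ksi = 102.3 GPa = 102300 MPa.
ε = σ/E = 133 / 102300 = 1.30×10⁻³.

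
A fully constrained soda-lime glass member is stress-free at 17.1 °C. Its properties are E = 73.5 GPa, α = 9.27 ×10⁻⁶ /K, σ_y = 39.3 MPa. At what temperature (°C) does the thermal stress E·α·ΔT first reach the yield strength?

74.8 °C

E·α·ΔT = 39.30 MPa ⇒ ΔT = 39.30 / (73.50×10³ × 9.27×10⁻⁶) = 57.68 K.
T = 17.1 + 57.68 = 74.78 °C.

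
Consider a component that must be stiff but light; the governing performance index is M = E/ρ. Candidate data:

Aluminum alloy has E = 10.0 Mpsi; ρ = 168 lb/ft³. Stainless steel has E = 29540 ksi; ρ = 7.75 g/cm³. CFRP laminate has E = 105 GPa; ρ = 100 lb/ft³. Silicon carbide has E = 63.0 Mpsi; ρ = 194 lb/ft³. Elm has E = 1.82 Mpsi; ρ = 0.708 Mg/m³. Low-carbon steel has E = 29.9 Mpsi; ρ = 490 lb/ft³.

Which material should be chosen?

Normalizing units and computing the index:
  aluminum alloy: E = 68.95 GPa, ρ = 2691 kg/m³
  stainless steel: E = 203.7 GPa, ρ = 7750 kg/m³
  CFRP laminate: E = 105.0 GPa, ρ = 1602 kg/m³
  silicon carbide: E = 434.4 GPa, ρ = 3108 kg/m³
  elm: E = 12.55 GPa, ρ = 708.0 kg/m³
  low-carbon steel: E = 206.2 GPa, ρ = 7849 kg/m³
  silicon carbide: M = 140 MN·m/kg
  CFRP laminate: M = 65.5 MN·m/kg
  stainless steel: M = 26.3 MN·m/kg
  low-carbon steel: M = 26.3 MN·m/kg
  aluminum alloy: M = 25.6 MN·m/kg
  elm: M = 17.7 MN·m/kg
The maximum is for silicon carbide.

silicon carbide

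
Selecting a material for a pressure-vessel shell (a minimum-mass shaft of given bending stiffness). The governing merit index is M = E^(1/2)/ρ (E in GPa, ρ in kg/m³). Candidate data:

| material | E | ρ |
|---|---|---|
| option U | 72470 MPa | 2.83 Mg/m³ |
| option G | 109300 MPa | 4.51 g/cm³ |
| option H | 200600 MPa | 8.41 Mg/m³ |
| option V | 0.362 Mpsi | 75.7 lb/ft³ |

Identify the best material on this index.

Normalizing units and computing the index:
  option U: E = 72.47 GPa, ρ = 2830 kg/m³
  option G: E = 109.3 GPa, ρ = 4510 kg/m³
  option H: E = 200.6 GPa, ρ = 8410 kg/m³
  option V: E = 2.496 GPa, ρ = 1213 kg/m³
  option U: M = 3.01×10⁻³
  option G: M = 2.32×10⁻³
  option H: M = 1.68×10⁻³
  option V: M = 1.30×10⁻³
Option U ranks first.

option U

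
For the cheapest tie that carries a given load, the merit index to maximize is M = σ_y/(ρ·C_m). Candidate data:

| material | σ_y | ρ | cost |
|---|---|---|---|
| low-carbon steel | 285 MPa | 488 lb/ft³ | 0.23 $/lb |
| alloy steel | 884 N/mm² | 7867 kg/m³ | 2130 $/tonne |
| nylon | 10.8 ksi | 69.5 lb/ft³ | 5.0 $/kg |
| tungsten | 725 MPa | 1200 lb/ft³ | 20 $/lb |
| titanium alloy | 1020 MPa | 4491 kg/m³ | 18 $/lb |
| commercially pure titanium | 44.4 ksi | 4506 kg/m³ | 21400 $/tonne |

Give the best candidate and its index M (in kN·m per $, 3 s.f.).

Convert each candidate to consistent units, then evaluate M:
  low-carbon steel: σ_y = 285.0 MPa, ρ = 7817 kg/m³, cost = 0.5071 $/kg
  alloy steel: σ_y = 884.0 MPa, ρ = 7867 kg/m³, cost = 2.130 $/kg
  nylon: σ_y = 74.46 MPa, ρ = 1113 kg/m³, cost = 5.000 $/kg
  tungsten: σ_y = 725.0 MPa, ρ = 19220 kg/m³, cost = 44.09 $/kg
  titanium alloy: σ_y = 1020 MPa, ρ = 4491 kg/m³, cost = 39.68 $/kg
  commercially pure titanium: σ_y = 306.1 MPa, ρ = 4506 kg/m³, cost = 21.40 $/kg
  low-carbon steel: M = 71.9 kN·m per $
  alloy steel: M = 52.8 kN·m per $
  nylon: M = 13.4 kN·m per $
  titanium alloy: M = 5.72 kN·m per $
  commercially pure titanium: M = 3.17 kN·m per $
  tungsten: M = 0.855 kN·m per $
Low-carbon steel ranks first.

low-carbon steel, M = 71.9 kN·m per $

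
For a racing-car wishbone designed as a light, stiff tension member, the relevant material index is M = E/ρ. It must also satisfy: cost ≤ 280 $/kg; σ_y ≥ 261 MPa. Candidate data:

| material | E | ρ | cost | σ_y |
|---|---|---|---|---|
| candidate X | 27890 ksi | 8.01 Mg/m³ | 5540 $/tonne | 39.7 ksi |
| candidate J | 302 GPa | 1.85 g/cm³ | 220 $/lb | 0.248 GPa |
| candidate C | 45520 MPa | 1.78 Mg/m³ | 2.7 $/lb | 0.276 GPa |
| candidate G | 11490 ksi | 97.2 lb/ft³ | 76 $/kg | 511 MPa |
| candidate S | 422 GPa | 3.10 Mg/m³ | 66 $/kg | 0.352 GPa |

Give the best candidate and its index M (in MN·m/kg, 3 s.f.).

candidate S, M = 136 MN·m/kg

Screen on constraints: cost ≤ 280 $/kg; σ_y ≥ 261 MPa. Survivors: candidate X, candidate C, candidate G, candidate S.
Convert each candidate to consistent units, then evaluate M:
  candidate X: E = 192.3 GPa, ρ = 8010 kg/m³
  candidate C: E = 45.52 GPa, ρ = 1780 kg/m³
  candidate G: E = 79.22 GPa, ρ = 1557 kg/m³
  candidate S: E = 422.0 GPa, ρ = 3100 kg/m³
  candidate S: M = 136 MN·m/kg
  candidate G: M = 50.9 MN·m/kg
  candidate C: M = 25.6 MN·m/kg
  candidate X: M = 24.0 MN·m/kg
Highest index: candidate S.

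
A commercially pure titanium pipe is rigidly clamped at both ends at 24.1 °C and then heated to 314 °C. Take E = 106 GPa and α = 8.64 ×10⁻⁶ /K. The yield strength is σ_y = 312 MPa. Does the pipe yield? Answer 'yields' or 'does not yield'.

does not yield

ΔT = 289.9 K. Constrained thermal stress σ = E·α·ΔT = 106.0×10³ MPa × 8.64×10⁻⁶ × 289.9 = 266 MPa (compressive).
Compare to σ_y = 312 MPa: σ < σ_y, so it does not yield.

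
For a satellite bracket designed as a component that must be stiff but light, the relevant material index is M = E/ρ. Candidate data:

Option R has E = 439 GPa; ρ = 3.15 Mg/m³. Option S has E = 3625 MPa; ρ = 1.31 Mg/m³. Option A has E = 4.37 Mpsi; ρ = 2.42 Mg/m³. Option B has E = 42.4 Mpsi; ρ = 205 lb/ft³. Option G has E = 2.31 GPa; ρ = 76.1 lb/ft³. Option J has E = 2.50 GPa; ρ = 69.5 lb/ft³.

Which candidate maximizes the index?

Convert each candidate to consistent units, then evaluate M:
  option R: E = 439.0 GPa, ρ = 3150 kg/m³
  option S: E = 3.625 GPa, ρ = 1310 kg/m³
  option A: E = 30.13 GPa, ρ = 2420 kg/m³
  option B: E = 292.3 GPa, ρ = 3284 kg/m³
  option G: E = 2.310 GPa, ρ = 1219 kg/m³
  option J: E = 2.500 GPa, ρ = 1113 kg/m³
  option R: M = 139 MN·m/kg
  option B: M = 89.0 MN·m/kg
  option A: M = 12.5 MN·m/kg
  option S: M = 2.77 MN·m/kg
  option J: M = 2.25 MN·m/kg
  option G: M = 1.89 MN·m/kg
Option R ranks first.

option R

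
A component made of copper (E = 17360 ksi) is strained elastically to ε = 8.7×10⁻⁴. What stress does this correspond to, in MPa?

104 MPa

E = 17360 ksi = 119.7 GPa.
σ = E·ε = 119700 MPa × 8.7×10⁻⁴ = 104 MPa.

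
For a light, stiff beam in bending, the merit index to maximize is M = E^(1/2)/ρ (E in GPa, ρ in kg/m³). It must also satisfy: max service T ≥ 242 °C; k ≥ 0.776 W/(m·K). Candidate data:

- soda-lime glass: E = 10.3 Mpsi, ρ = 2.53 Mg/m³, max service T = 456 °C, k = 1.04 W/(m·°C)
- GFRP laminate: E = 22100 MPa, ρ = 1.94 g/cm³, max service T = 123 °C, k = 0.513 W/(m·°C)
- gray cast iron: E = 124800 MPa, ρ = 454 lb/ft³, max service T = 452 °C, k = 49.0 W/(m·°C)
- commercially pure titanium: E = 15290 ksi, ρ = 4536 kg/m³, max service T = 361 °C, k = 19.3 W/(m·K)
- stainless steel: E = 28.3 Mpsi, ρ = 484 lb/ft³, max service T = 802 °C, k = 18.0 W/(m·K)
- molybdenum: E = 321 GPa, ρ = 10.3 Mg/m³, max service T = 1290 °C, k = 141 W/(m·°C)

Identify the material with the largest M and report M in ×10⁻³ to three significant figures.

soda-lime glass, M = 3.33×10⁻³

Screen on constraints: max service T ≥ 242 °C; k ≥ 0.776 W/(m·K). Survivors: soda-lime glass, gray cast iron, commercially pure titanium, stainless steel, molybdenum.
Normalizing units and computing the index:
  soda-lime glass: E = 71.02 GPa, ρ = 2530 kg/m³
  gray cast iron: E = 124.8 GPa, ρ = 7272 kg/m³
  commercially pure titanium: E = 105.4 GPa, ρ = 4536 kg/m³
  stainless steel: E = 195.1 GPa, ρ = 7753 kg/m³
  molybdenum: E = 321.0 GPa, ρ = 10300 kg/m³
  soda-lime glass: M = 3.33×10⁻³
  commercially pure titanium: M = 2.26×10⁻³
  stainless steel: M = 1.80×10⁻³
  molybdenum: M = 1.74×10⁻³
  gray cast iron: M = 1.54×10⁻³
Soda-lime glass ranks first.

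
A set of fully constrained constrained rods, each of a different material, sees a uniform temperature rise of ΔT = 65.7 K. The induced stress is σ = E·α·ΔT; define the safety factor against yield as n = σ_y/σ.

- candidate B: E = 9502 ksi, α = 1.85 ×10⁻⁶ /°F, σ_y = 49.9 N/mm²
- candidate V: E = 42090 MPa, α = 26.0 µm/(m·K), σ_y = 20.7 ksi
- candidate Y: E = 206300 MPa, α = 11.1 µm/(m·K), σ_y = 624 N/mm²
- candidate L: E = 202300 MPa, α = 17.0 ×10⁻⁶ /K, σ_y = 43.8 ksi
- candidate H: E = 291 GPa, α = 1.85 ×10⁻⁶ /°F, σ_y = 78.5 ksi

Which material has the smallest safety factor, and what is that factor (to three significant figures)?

Converting E to GPa, α to ×10⁻⁶/K, σ_y to MPa, then σ and n for each:
  candidate B: E = 65.51, α = 3.33, σ_y = 49.90 → σ = 14.3 MPa, n = 3.48
  candidate V: E = 42.09, α = 26.0, σ_y = 142.7 → σ = 71.9 MPa, n = 1.99
  candidate Y: E = 206.3, α = 11.1, σ_y = 624.0 → σ = 150 MPa, n = 4.15
  candidate L: E = 202.3, α = 17.0, σ_y = 302.0 → σ = 226 MPa, n = 1.34
  candidate H: E = 291.0, α = 3.33, σ_y = 541.2 → σ = 63.7 MPa, n = 8.50
The minimum is candidate L at n = 1.34.

candidate L, n = 1.34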